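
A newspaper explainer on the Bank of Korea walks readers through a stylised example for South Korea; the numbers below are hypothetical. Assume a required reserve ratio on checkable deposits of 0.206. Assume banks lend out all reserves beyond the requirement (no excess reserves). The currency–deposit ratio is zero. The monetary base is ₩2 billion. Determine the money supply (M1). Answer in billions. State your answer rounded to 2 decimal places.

₩9.71 billion

With no currency drain or excess reserves, the money multiplier is m = 1/rr = 1/0.206 ≈ 4.8544.
Money supply M = m × MB = 4.8544 × 2 = 9.7088 billion.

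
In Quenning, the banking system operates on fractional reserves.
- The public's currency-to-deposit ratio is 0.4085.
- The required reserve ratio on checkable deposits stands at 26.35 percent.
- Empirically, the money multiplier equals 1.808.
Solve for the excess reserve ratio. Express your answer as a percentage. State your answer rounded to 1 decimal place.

10.7%

Using m = 1.808. Since m = (1 + c)/(c + rr + e), the denominator satisfies c + rr + e = (1 + c)/m = (1 + 0.4085) / 1.808 ≈ 0.779038.
With c = 0.4085 and rr = 0.2635, the excess reserve ratio is 0.779038 − 0.4085 − 0.2635 = 0.107038.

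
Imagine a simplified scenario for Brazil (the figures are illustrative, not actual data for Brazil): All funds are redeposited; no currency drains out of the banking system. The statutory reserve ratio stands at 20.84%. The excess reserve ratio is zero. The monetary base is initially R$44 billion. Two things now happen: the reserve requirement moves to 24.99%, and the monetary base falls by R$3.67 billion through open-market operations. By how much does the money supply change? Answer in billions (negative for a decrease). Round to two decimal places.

Before: m₁ = 1 / (0.2084) ≈ 4.79846, MB₁ = 44, so M₁ = 4.79846 × 44 ≈ 211.1322 billion.
After: m₂ = 1 / (0.2499) ≈ 4.00160, MB₂ = 44 − 3.67 = 40.33, so M₂ = 4.00160 × 40.33 ≈ 161.3845 billion.
ΔM = M₂ − M₁ = 161.3845 − 211.1322 = -49.7477 billion.

-49.75 billion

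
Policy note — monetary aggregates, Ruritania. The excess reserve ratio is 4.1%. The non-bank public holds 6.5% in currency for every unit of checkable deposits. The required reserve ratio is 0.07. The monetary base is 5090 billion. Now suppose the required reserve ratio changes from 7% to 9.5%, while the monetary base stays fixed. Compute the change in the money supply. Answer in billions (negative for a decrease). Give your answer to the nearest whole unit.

Initially m₁ = (1 + 0.065) / (0.07 + 0.041 + 0.065) ≈ 6.05114, so M₁ = 6.05114 × 5090 = 30800.3026 billion.
After the change m₂ = (1 + 0.065) / (0.095 + 0.041 + 0.065) ≈ 5.29851, so M₂ = 5.29851 × 5090 = 26969.4159 billion.
ΔM = M₂ − M₁ = 26969.4159 − 30800.3026 = -3830.8867 billion.

-3831 billion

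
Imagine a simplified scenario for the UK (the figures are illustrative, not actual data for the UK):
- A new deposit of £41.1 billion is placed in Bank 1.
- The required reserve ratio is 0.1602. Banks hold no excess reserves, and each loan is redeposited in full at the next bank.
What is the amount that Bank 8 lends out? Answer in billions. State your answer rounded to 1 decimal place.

Each bank lends a fraction (1 − rr) = 0.8398 of the deposit it receives, so Bank 8 receives 41.1·0.8398^7 and lends 41.1·0.8398^8 ≈ 10.1683 billion.

£10.2 billion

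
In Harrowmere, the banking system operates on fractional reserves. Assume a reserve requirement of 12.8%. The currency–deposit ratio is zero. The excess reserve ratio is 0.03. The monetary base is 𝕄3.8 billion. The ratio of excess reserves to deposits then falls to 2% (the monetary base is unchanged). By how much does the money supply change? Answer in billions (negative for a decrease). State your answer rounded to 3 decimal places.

Initially m₁ = 1 / (0.128 + 0.03) ≈ 6.32911, so M₁ = 6.32911 × 3.8 ≈ 24.0506 billion.
After the change m₂ = 1 / (0.128 + 0.02) ≈ 6.75676, so M₂ = 6.75676 × 3.8 ≈ 25.6757 billion.
ΔM = M₂ − M₁ = 25.6757 − 24.0506 = 1.6251 billion.

𝕄1.625 billion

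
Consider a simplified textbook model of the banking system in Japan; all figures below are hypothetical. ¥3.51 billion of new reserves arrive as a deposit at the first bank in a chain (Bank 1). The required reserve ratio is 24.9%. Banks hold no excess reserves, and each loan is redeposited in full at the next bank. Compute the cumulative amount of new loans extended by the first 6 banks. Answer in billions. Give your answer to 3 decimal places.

¥8.687 billion

Bank i lends (1 − rr)^i of the original deposit: Bank 1 lends 3.51·0.7510 ≈ 2.6360, Bank 2 lends 3.51·0.7510² ≈ 1.9796, and so on.
Summing a geometric series: total = 3.51·[0.7510·(1 − 0.7510^6) / (1 − 0.7510)] ≈ 8.6871 billion.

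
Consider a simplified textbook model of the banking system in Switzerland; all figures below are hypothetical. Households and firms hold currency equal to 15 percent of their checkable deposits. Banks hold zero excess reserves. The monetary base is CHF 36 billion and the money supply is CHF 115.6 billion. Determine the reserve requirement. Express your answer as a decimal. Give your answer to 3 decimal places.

0.208

Using m = M/MB = 115.6/36 ≈ 3.211111. Since m = (1 + c)/(c + rr + e), the denominator satisfies c + rr + e = (1 + c)/m = (1 + 0.15) / 3.211111 ≈ 0.358132.
With c = 0.15 and e = 0, the reserve requirement is 0.358132 − 0.15 − 0 = 0.208132.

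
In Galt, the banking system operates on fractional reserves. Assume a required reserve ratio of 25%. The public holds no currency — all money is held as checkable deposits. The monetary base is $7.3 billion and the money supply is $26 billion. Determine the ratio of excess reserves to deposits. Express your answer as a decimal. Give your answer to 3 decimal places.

0.031

Using m = M/MB = 26/7.3 ≈ 3.561644. Since m = (1 + c)/(c + rr + e), the denominator satisfies c + rr + e = (1 + c)/m = (1 + 0) / 3.561644 ≈ 0.280769.
With c = 0 and rr = 0.25, the ratio of excess reserves to deposits is 0.280769 − 0 − 0.25 = 0.030769.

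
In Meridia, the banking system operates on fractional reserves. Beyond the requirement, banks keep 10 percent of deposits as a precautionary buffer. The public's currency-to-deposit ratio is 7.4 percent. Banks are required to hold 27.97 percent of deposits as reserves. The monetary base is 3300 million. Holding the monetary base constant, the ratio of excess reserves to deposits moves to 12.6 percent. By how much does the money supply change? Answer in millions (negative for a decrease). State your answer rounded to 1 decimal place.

-423.4 million

Initially m₁ = (1 + 0.074) / (0.2797 + 0.1 + 0.074) ≈ 2.367203, so M₁ = 2.367203 × 3300 = 7811.7699 million.
After the change m₂ = (1 + 0.074) / (0.2797 + 0.126 + 0.074) ≈ 2.238899, so M₂ = 2.238899 × 3300 = 7388.3667 million.
ΔM = M₂ − M₁ = 7388.3667 − 7811.7699 = -423.4032 million.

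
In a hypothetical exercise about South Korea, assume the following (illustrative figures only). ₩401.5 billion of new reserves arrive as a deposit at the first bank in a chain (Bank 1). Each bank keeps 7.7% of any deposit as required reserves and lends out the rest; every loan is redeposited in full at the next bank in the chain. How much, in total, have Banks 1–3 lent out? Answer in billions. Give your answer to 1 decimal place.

Bank i lends (1 − rr)^i of the original deposit: Bank 1 lends 401.5·0.9230 = 370.5845, Bank 2 lends 401.5·0.9230² ≈ 342.0495, and so on.
Summing a geometric series: total = 401.5·[0.9230·(1 − 0.9230^3) / (1 − 0.9230)] ≈ 1028.3457 billion.

₩1028.3 billion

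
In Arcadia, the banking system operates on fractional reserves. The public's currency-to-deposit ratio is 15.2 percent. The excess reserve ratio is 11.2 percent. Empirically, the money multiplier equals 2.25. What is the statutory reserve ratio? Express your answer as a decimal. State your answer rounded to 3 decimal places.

0.248

Using m = 2.25. Since m = (1 + c)/(c + rr + e), the denominator satisfies c + rr + e = (1 + c)/m = (1 + 0.152) / 2.25 = 0.512000.
With c = 0.152 and e = 0.112, the statutory reserve ratio is 0.512000 − 0.152 − 0.112 = 0.248.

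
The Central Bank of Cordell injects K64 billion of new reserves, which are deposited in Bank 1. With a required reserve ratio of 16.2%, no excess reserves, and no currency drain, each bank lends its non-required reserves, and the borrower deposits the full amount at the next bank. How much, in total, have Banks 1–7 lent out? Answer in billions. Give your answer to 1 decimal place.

K235.0 billion

Bank i lends (1 − rr)^i of the original deposit: Bank 1 lends 64·0.8380 = 53.6320, Bank 2 lends 64·0.8380² ≈ 44.9436, and so on.
Summing a geometric series: total = 64·[0.8380·(1 − 0.8380^7) / (1 − 0.8380)] ≈ 234.9852 billion.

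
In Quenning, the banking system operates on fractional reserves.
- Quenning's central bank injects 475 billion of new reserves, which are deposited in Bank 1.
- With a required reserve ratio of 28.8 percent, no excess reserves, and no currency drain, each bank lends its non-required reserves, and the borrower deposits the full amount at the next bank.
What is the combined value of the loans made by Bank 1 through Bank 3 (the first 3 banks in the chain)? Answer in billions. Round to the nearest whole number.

750 billion

Bank i lends (1 − rr)^i of the original deposit: Bank 1 lends 475·0.7120 = 338.2000, Bank 2 lends 475·0.7120² = 240.7984, and so on.
Summing a geometric series: total = 475·[0.7120·(1 − 0.7120^3) / (1 − 0.7120)] ≈ 750.4469 billion.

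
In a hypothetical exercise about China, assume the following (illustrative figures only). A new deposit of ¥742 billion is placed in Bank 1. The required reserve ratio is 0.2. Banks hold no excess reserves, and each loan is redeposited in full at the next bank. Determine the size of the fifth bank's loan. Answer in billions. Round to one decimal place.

Each bank lends a fraction (1 − rr) = 0.8000 of the deposit it receives, so Bank 5 receives 742·0.8000^4 and lends 742·0.8000^5 ≈ 243.1386 billion.

¥243.1 billion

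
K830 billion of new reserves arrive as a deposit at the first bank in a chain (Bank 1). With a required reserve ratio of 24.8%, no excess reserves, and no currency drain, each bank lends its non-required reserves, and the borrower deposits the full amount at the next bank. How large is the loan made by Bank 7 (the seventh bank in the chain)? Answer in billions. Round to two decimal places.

Each bank lends a fraction (1 − rr) = 0.7520 of the deposit it receives, so Bank 7 receives 830·0.7520^6 and lends 830·0.7520^7 ≈ 112.8764 billion.

K112.88 billion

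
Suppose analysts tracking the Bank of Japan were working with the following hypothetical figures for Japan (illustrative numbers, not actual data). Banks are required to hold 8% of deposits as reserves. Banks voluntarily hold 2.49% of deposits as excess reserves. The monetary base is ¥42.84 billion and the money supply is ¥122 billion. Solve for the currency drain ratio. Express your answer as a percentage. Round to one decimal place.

Using m = M/MB = 122/42.84 ≈ 2.847806. From m = (1 + c)/(c + rr + e), rearranging gives 1 + c = m·(c + rr + e), so c·(1 − m) = m·(rr + e) − 1.
Hence c = [m·(rr + e) − 1]/(1 − m) = [2.847806 × (0.08 + 0.0249) − 1] / (1 − 2.847806) ≈ 0.379512.

38.0%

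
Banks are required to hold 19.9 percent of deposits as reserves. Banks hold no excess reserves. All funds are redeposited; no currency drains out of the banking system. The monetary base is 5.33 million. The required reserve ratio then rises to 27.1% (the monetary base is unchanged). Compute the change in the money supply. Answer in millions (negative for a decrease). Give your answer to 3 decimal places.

-7.116 million

Initially m₁ = 1 / (0.199) ≈ 5.02513, so M₁ = 5.02513 × 5.33 ≈ 26.7839 million.
After the change m₂ = 1 / (0.271) ≈ 3.69004, so M₂ = 3.69004 × 5.33 ≈ 19.6679 million.
ΔM = M₂ − M₁ = 19.6679 − 26.7839 = -7.116 million.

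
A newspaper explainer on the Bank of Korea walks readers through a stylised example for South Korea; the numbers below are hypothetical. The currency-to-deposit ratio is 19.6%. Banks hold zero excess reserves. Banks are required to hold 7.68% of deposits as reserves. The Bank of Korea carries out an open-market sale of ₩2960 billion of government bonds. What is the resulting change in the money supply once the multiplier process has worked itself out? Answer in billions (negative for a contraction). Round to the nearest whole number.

The money multiplier is m = (1 + c) / (rr + c) = (1 + 0.196) / (0.0768 + 0.196) ≈ 4.38416.
The sale removes 2960 billion of base, so ΔM = m × ΔMB = 4.38416 × (−2960) = -12977.1136 billion.

-12977 billion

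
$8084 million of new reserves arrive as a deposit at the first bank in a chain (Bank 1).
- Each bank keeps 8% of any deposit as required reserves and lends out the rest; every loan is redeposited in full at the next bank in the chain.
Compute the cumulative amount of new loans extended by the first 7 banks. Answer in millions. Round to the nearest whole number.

$41105 million

Bank i lends (1 − rr)^i of the original deposit: Bank 1 lends 8084·0.9200 = 7437.2800, Bank 2 lends 8084·0.9200² = 6842.2976, and so on.
Summing a geometric series: total = 8084·[0.9200·(1 − 0.9200^7) / (1 − 0.9200)] ≈ 41105.2329 million.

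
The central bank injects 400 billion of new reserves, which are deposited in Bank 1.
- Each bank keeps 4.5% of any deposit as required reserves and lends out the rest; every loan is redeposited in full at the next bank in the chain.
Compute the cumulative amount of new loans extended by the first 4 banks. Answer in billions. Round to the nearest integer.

1428 billion

Bank i lends (1 − rr)^i of the original deposit: Bank 1 lends 400·0.9550 = 382.0000, Bank 2 lends 400·0.9550² = 364.8100, and so on.
Summing a geometric series: total = 400·[0.9550·(1 − 0.9550^4) / (1 − 0.9550)] ≈ 1427.9194 billion.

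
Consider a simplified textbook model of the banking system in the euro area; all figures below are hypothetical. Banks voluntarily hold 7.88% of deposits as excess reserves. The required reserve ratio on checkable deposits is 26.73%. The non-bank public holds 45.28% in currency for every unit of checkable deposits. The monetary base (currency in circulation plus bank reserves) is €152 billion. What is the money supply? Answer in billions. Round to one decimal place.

€276.4 billion

The money multiplier is m = (1 + c) / (rr + e + c) = (1 + 0.4528) / (0.2673 + 0.0788 + 0.4528) ≈ 1.81850.
So M = m × MB = 1.81850 × 152 = 276.412 billion.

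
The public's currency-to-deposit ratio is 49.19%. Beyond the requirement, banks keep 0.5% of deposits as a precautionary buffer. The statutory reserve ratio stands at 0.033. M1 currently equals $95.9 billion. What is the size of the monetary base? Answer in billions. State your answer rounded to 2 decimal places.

$34.06 billion

The money multiplier is m = (1 + c) / (rr + e + c) = (1 + 0.4919) / (0.033 + 0.005 + 0.4919) ≈ 2.81544.
MB = M / m = 95.9 / 2.81544 ≈ 34.0622 billion.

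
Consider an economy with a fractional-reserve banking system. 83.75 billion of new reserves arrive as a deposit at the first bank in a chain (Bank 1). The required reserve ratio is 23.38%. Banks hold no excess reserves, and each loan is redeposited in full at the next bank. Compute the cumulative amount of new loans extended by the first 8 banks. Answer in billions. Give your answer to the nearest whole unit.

242 billion

Bank i lends (1 − rr)^i of the original deposit: Bank 1 lends 83.75·0.7662 ≈ 64.1693, Bank 2 lends 83.75·0.7662² ≈ 49.1665, and so on.
Summing a geometric series: total = 83.75·[0.7662·(1 − 0.7662^8) / (1 − 0.7662)] ≈ 241.8620 billion.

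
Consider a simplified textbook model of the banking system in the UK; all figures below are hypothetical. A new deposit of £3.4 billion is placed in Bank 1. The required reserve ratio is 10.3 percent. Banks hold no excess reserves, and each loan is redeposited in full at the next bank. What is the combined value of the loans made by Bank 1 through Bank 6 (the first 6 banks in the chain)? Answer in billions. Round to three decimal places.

£14.186 billion

Bank i lends (1 − rr)^i of the original deposit: Bank 1 lends 3.4·0.8970 = 3.0498, Bank 2 lends 3.4·0.8970² ≈ 2.7357, and so on.
Summing a geometric series: total = 3.4·[0.8970·(1 − 0.8970^6) / (1 − 0.8970)] ≈ 14.1860 billion.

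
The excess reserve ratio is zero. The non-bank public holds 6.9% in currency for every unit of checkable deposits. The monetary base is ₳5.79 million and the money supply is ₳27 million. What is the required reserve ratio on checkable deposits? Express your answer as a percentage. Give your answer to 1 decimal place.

16.0%

Using m = M/MB = 27/5.79 ≈ 4.663212. Since m = (1 + c)/(c + rr + e), the denominator satisfies c + rr + e = (1 + c)/m = (1 + 0.069) / 4.663212 ≈ 0.229241.
With c = 0.069 and e = 0, the required reserve ratio on checkable deposits is 0.229241 − 0.069 − 0 = 0.160241.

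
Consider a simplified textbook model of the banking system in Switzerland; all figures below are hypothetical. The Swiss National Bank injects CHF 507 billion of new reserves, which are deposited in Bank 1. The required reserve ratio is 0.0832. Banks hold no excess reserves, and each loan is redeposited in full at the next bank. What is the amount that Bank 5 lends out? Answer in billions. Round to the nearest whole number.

Each bank lends a fraction (1 − rr) = 0.9168 of the deposit it receives, so Bank 5 receives 507·0.9168^4 and lends 507·0.9168^5 ≈ 328.3832 billion.

CHF 328 billion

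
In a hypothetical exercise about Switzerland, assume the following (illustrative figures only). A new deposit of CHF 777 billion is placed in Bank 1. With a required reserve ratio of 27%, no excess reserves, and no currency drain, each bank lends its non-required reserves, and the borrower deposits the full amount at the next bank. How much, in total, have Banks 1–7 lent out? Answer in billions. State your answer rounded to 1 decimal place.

CHF 1868.7 billion

Bank i lends (1 − rr)^i of the original deposit: Bank 1 lends 777·0.7300 = 567.2100, Bank 2 lends 777·0.7300² = 414.0633, and so on.
Summing a geometric series: total = 777·[0.7300·(1 − 0.7300^7) / (1 − 0.7300)] ≈ 1868.6965 billion.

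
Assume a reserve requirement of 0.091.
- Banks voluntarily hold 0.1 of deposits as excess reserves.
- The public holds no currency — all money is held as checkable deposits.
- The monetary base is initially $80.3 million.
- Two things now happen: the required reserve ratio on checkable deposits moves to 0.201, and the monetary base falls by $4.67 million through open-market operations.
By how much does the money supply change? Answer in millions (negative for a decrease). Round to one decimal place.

Before: m₁ = 1 / (0.091 + 0.1) ≈ 5.2356, MB₁ = 80.3, so M₁ = 5.2356 × 80.3 ≈ 420.4187 million.
After: m₂ = 1 / (0.201 + 0.1) ≈ 3.3223, MB₂ = 80.3 − 4.67 = 75.63, so M₂ = 3.3223 × 75.63 ≈ 251.2655 million.
ΔM = M₂ − M₁ = 251.2655 − 420.4187 = -169.1532 million.

-169.2 million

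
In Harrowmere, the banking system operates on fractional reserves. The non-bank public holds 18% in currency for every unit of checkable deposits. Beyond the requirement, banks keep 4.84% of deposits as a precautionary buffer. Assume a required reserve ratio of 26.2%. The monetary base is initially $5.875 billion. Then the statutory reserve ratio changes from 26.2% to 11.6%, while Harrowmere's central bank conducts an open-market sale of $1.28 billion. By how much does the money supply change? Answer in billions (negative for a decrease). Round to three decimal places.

$1.607 billion

Before: m₁ = (1 + 0.18) / (0.262 + 0.0484 + 0.18) ≈ 2.40620, MB₁ = 5.875, so M₁ = 2.40620 × 5.875 ≈ 14.1364 billion.
After: m₂ = (1 + 0.18) / (0.116 + 0.0484 + 0.18) ≈ 3.42625, MB₂ = 5.875 − 1.28 = 4.595, so M₂ = 3.42625 × 4.595 ≈ 15.7436 billion.
ΔM = M₂ − M₁ = 15.7436 − 14.1364 = 1.6072 billion.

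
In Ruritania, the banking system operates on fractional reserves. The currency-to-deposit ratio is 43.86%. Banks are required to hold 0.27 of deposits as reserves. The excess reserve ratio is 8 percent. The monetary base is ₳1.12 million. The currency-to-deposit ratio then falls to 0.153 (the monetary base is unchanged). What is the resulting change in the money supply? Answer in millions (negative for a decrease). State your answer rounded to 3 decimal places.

₳0.524 million

Initially m₁ = (1 + 0.4386) / (0.27 + 0.08 + 0.4386) ≈ 1.82425, so M₁ = 1.82425 × 1.12 ≈ 2.0432 million.
After the change m₂ = (1 + 0.153) / (0.27 + 0.08 + 0.153) ≈ 2.29225, so M₂ = 2.29225 × 1.12 ≈ 2.5673 million.
ΔM = M₂ − M₁ = 2.5673 − 2.0432 = 0.5241 million.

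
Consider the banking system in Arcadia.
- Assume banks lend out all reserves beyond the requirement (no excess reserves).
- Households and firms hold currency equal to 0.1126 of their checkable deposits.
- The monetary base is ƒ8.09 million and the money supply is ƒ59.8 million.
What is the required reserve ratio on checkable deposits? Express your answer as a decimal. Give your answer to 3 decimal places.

0.038

Using m = M/MB = 59.8/8.09 ≈ 7.391842. Since m = (1 + c)/(c + rr + e), the denominator satisfies c + rr + e = (1 + c)/m = (1 + 0.1126) / 7.391842 ≈ 0.150517.
With c = 0.1126 and e = 0, the required reserve ratio on checkable deposits is 0.150517 − 0.1126 − 0 = 0.037917.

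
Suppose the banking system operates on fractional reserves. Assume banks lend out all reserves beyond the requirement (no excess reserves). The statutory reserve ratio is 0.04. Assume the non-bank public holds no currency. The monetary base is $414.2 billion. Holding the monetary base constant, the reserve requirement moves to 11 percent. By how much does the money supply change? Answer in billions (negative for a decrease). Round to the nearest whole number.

-6590 billion

Initially m₁ = 1 / (0.04) = 25, so M₁ = 25 × 414.2 = 10355 billion.
After the change m₂ = 1 / (0.11) ≈ 9.0909, so M₂ = 9.0909 × 414.2 ≈ 3765.4508 billion.
ΔM = M₂ − M₁ = 3765.4508 − 10355 = -6589.5492 billion.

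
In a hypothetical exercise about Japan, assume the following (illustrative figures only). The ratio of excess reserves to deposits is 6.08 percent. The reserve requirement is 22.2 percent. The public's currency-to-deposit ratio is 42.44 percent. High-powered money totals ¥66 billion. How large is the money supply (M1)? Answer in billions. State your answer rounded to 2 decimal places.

¥132.93 billion

The money multiplier is m = (1 + c) / (rr + e + c) = (1 + 0.4244) / (0.222 + 0.0608 + 0.4244) ≈ 2.01414.
So M = m × MB = 2.01414 × 66 ≈ 132.9332 billion.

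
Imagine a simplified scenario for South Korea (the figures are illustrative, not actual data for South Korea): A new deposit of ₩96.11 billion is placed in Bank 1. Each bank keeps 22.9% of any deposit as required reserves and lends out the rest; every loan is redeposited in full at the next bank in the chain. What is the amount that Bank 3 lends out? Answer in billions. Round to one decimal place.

Each bank lends a fraction (1 − rr) = 0.7710 of the deposit it receives, so Bank 3 receives 96.11·0.7710^2 and lends 96.11·0.7710^3 ≈ 44.0486 billion.

₩44.0 billion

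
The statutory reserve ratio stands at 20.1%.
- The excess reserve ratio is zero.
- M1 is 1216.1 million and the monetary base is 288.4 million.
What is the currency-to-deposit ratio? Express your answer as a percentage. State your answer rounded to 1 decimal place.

Using m = M/MB = 1216.1/288.4 ≈ 4.216713. From m = (1 + c)/(c + rr + e), rearranging gives 1 + c = m·(c + rr + e), so c·(1 − m) = m·(rr + e) − 1.
Hence c = [m·(rr + e) − 1]/(1 − m) = [4.216713 × (0.201 + 0) − 1] / (1 − 4.216713) ≈ 0.047390.

4.7%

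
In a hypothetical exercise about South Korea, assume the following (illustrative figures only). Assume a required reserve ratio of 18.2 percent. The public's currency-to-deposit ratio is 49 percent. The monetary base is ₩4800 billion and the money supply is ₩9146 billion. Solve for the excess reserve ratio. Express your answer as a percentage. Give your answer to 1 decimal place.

11.0%

Using m = M/MB = 9146/4800 ≈ 1.905417. Since m = (1 + c)/(c + rr + e), the denominator satisfies c + rr + e = (1 + c)/m = (1 + 0.49) / 1.905417 ≈ 0.781981.
With c = 0.49 and rr = 0.182, the excess reserve ratio is 0.781981 − 0.49 − 0.182 = 0.109981.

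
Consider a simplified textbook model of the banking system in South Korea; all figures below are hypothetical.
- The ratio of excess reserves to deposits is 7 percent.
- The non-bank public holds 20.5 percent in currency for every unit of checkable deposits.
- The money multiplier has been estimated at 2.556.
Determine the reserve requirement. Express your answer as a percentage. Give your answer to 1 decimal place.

19.6%

Using m = 2.556. Since m = (1 + c)/(c + rr + e), the denominator satisfies c + rr + e = (1 + c)/m = (1 + 0.205) / 2.556 ≈ 0.471440.
With c = 0.205 and e = 0.07, the reserve requirement is 0.471440 − 0.205 − 0.07 = 0.19644.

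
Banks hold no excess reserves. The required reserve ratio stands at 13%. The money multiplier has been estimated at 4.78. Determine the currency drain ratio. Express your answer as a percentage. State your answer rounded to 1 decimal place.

10.0%

Using m = 4.78. From m = (1 + c)/(c + rr + e), rearranging gives 1 + c = m·(c + rr + e), so c·(1 − m) = m·(rr + e) − 1.
Hence c = [m·(rr + e) − 1]/(1 − m) = [4.78 × (0.13 + 0) − 1] / (1 − 4.78) ≈ 0.100159.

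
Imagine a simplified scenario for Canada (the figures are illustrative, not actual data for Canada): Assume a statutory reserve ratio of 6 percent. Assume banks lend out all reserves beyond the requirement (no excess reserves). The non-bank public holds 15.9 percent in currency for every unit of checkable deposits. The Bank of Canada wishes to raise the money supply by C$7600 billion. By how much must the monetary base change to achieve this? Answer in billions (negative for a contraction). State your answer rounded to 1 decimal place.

C$1436.1 billion

The money multiplier is m = (1 + c) / (rr + c) = (1 + 0.159) / (0.06 + 0.159) ≈ 5.292237.
ΔMB = ΔM / m = (+7600) / 5.292237 ≈ 1436.0657 billion.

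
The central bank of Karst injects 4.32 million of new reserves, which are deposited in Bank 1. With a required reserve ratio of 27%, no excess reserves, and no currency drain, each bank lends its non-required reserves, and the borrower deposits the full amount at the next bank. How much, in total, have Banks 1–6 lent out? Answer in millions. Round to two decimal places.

Bank i lends (1 − rr)^i of the original deposit: Bank 1 lends 4.32·0.7300 = 3.1536, Bank 2 lends 4.32·0.7300² ≈ 2.3021, and so on.
Summing a geometric series: total = 4.32·[0.7300·(1 − 0.7300^6) / (1 − 0.7300)] ≈ 9.9124 million.

9.91 million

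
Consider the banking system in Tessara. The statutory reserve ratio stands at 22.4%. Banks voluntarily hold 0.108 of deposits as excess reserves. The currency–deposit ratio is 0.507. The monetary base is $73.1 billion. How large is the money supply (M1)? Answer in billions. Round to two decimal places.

The money multiplier is m = (1 + c) / (rr + e + c) = (1 + 0.507) / (0.224 + 0.108 + 0.507) ≈ 1.79619.
So M = m × MB = 1.79619 × 73.1 ≈ 131.3015 billion.

$131.30 billion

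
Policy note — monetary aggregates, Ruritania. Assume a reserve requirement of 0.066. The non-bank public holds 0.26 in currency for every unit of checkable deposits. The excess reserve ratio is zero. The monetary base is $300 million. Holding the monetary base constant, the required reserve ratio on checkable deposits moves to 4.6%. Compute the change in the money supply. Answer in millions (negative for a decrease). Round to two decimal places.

$75.78 million

Initially m₁ = (1 + 0.26) / (0.066 + 0.26) ≈ 3.865031, so M₁ = 3.865031 × 300 = 1159.5093 million.
After the change m₂ = (1 + 0.26) / (0.046 + 0.26) ≈ 4.117647, so M₂ = 4.117647 × 300 = 1235.2941 million.
ΔM = M₂ − M₁ = 1235.2941 − 1159.5093 = 75.7848 million.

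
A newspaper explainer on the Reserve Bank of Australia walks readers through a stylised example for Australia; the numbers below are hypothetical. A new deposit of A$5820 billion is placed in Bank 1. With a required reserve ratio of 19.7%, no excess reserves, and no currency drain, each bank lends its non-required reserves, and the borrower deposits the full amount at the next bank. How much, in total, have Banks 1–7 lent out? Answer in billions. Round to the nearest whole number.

A$18616 billion

Bank i lends (1 − rr)^i of the original deposit: Bank 1 lends 5820·0.8030 = 4673.4600, Bank 2 lends 5820·0.8030² ≈ 3752.7884, and so on.
Summing a geometric series: total = 5820·[0.8030·(1 − 0.8030^7) / (1 − 0.8030)] ≈ 18615.9677 billion.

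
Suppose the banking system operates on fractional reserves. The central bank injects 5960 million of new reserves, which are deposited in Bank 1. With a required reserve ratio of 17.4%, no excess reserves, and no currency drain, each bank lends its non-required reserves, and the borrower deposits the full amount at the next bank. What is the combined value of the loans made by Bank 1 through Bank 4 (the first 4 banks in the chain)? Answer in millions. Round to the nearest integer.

15123 million

Bank i lends (1 − rr)^i of the original deposit: Bank 1 lends 5960·0.8260 = 4922.9600, Bank 2 lends 5960·0.8260² ≈ 4066.3650, and so on.
Summing a geometric series: total = 5960·[0.8260·(1 − 0.8260^4) / (1 − 0.8260)] ≈ 15122.5256 million.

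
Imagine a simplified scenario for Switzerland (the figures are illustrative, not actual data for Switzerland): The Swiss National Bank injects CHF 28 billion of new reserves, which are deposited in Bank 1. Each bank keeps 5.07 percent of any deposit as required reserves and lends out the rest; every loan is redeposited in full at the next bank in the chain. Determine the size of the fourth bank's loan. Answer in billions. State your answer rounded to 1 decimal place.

CHF 22.7 billion

Each bank lends a fraction (1 − rr) = 0.9493 of the deposit it receives, so Bank 4 receives 28·0.9493^3 and lends 28·0.9493^4 ≈ 22.7390 billion.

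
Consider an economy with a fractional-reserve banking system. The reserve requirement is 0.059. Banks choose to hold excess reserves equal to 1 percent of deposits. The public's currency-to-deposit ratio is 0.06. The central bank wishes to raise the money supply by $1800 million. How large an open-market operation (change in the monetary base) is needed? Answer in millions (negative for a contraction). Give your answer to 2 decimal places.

The money multiplier is m = (1 + c) / (rr + e + c) = (1 + 0.06) / (0.059 + 0.01 + 0.06) ≈ 8.2170543.
ΔMB = ΔM / m = (+1800) / 8.2170543 ≈ 219.0566 million.

$219.06 million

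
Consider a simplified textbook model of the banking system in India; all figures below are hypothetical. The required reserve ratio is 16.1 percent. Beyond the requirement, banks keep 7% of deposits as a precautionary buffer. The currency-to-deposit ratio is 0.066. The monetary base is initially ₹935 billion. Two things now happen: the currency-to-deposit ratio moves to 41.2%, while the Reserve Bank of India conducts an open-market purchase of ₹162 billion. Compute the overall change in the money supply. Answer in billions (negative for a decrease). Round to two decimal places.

-946.96 billion

Before: m₁ = (1 + 0.066) / (0.161 + 0.07 + 0.066) ≈ 3.5892256, MB₁ = 935, so M₁ = 3.5892256 × 935 ≈ 3355.9259 billion.
After: m₂ = (1 + 0.412) / (0.161 + 0.07 + 0.412) ≈ 2.1959565, MB₂ = 935 + 162 = 1097, so M₂ = 2.1959565 × 1097 ≈ 2408.9643 billion.
ΔM = M₂ − M₁ = 2408.9643 − 3355.9259 = -946.9616 billion.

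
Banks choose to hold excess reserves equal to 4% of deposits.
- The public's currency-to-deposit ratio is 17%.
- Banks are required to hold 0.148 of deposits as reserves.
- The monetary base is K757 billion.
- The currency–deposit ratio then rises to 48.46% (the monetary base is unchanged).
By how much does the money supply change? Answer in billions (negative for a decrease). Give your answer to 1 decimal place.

-803.1 billion

Initially m₁ = (1 + 0.17) / (0.148 + 0.04 + 0.17) ≈ 3.26816, so M₁ = 3.26816 × 757 ≈ 2473.9971 billion.
After the change m₂ = (1 + 0.4846) / (0.148 + 0.04 + 0.4846) ≈ 2.20726, so M₂ = 2.20726 × 757 ≈ 1670.8958 billion.
ΔM = M₂ − M₁ = 1670.8958 − 2473.9971 = -803.1013 billion.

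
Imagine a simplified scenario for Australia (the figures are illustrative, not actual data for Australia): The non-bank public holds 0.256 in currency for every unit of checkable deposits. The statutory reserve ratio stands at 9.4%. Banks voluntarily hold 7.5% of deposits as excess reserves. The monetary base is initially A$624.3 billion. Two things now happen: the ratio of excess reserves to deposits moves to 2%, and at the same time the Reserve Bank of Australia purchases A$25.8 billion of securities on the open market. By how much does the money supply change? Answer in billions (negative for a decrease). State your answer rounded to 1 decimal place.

Before: m₁ = (1 + 0.256) / (0.094 + 0.075 + 0.256) ≈ 2.95529, MB₁ = 624.3, so M₁ = 2.95529 × 624.3 ≈ 1844.9875 billion.
After: m₂ = (1 + 0.256) / (0.094 + 0.02 + 0.256) ≈ 3.39459, MB₂ = 624.3 + 25.8 = 650.1, so M₂ = 3.39459 × 650.1 ≈ 2206.823 billion.
ΔM = M₂ − M₁ = 2206.823 − 1844.9875 = 361.8355 billion.

A$361.8 billion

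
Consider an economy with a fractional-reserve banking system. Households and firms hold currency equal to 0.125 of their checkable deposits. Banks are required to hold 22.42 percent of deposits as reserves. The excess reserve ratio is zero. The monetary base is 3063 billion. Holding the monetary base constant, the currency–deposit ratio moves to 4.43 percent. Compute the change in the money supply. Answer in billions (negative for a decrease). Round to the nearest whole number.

2045 billion

Initially m₁ = (1 + 0.125) / (0.2242 + 0.125) ≈ 3.22165, so M₁ = 3.22165 × 3063 ≈ 9867.914 billion.
After the change m₂ = (1 + 0.0443) / (0.2242 + 0.0443) ≈ 3.88939, so M₂ = 3.88939 × 3063 ≈ 11913.2016 billion.
ΔM = M₂ − M₁ = 11913.2016 − 9867.914 = 2045.2876 billion.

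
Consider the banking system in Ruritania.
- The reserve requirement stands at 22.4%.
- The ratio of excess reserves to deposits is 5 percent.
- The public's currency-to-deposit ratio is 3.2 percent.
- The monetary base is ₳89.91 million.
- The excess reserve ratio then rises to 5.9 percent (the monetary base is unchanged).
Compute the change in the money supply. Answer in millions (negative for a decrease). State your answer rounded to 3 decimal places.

-8.664 million

Initially m₁ = (1 + 0.032) / (0.224 + 0.05 + 0.032) ≈ 3.372549, so M₁ = 3.372549 × 89.91 ≈ 303.2259 million.
After the change m₂ = (1 + 0.032) / (0.224 + 0.059 + 0.032) ≈ 3.276190, so M₂ = 3.276190 × 89.91 ≈ 294.5622 million.
ΔM = M₂ − M₁ = 294.5622 − 303.2259 = -8.6637 million.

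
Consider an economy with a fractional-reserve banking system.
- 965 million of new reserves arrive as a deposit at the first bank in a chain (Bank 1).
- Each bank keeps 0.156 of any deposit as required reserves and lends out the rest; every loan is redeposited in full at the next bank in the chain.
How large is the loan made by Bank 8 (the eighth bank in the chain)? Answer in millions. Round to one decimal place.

248.5 million

Each bank lends a fraction (1 − rr) = 0.8440 of the deposit it receives, so Bank 8 receives 965·0.8440^7 and lends 965·0.8440^8 ≈ 248.4660 million.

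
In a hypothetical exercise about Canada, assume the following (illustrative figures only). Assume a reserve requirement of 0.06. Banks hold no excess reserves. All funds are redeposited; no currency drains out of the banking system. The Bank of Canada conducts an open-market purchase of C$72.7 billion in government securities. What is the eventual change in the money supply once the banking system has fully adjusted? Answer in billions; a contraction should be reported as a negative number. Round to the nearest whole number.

C$1212 billion

The simple money multiplier is m = 1/rr = 1/0.06 ≈ 16.6667.
An open-market purchase increases the monetary base by 72.7 billion, so ΔM = m × ΔMB = 16.6667 × 72.7 ≈ 1211.6691 billion.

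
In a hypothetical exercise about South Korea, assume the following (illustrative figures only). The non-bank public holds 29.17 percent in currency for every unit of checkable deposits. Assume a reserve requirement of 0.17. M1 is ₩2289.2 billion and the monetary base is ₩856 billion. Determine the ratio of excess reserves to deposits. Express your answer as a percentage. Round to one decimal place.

2.1%

Using m = M/MB = 2289.2/856 ≈ 2.674299. Since m = (1 + c)/(c + rr + e), the denominator satisfies c + rr + e = (1 + c)/m = (1 + 0.2917) / 2.674299 ≈ 0.483005.
With c = 0.2917 and rr = 0.17, the ratio of excess reserves to deposits is 0.483005 − 0.2917 − 0.17 = 0.021305.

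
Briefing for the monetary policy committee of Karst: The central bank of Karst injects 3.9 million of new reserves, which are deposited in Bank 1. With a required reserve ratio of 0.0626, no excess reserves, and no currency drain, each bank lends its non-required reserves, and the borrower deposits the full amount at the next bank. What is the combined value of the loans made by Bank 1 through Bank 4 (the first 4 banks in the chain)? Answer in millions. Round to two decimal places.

13.31 million

Bank i lends (1 − rr)^i of the original deposit: Bank 1 lends 3.9·0.9374 ≈ 3.6559, Bank 2 lends 3.9·0.9374² ≈ 3.4270, and so on.
Summing a geometric series: total = 3.9·[0.9374·(1 − 0.9374^4) / (1 − 0.9374)] ≈ 13.3067 million.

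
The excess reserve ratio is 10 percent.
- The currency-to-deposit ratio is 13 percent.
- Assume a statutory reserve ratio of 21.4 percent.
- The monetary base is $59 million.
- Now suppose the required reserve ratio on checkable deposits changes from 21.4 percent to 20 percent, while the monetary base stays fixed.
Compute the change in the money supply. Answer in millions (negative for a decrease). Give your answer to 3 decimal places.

$4.889 million

Initially m₁ = (1 + 0.13) / (0.214 + 0.1 + 0.13) ≈ 2.545045, so M₁ = 2.545045 × 59 ≈ 150.1577 million.
After the change m₂ = (1 + 0.13) / (0.2 + 0.1 + 0.13) ≈ 2.627907, so M₂ = 2.627907 × 59 ≈ 155.0465 million.
ΔM = M₂ − M₁ = 155.0465 − 150.1577 = 4.8888 million.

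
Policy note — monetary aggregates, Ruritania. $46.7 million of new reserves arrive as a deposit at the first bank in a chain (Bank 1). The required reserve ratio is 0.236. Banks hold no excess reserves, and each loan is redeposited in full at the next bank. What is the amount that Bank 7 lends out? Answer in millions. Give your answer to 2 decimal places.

Each bank lends a fraction (1 − rr) = 0.7640 of the deposit it receives, so Bank 7 receives 46.7·0.7640^6 and lends 46.7·0.7640^7 ≈ 7.0953 million.

$7.10 million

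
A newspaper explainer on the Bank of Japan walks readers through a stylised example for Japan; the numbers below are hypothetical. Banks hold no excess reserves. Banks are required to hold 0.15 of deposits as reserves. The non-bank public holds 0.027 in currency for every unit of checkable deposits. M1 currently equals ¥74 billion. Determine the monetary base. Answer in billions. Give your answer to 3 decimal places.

¥12.754 billion

The money multiplier is m = (1 + c) / (rr + c) = (1 + 0.027) / (0.15 + 0.027) ≈ 5.802260.
MB = M / m = 74 / 5.802260 ≈ 12.7537 billion.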